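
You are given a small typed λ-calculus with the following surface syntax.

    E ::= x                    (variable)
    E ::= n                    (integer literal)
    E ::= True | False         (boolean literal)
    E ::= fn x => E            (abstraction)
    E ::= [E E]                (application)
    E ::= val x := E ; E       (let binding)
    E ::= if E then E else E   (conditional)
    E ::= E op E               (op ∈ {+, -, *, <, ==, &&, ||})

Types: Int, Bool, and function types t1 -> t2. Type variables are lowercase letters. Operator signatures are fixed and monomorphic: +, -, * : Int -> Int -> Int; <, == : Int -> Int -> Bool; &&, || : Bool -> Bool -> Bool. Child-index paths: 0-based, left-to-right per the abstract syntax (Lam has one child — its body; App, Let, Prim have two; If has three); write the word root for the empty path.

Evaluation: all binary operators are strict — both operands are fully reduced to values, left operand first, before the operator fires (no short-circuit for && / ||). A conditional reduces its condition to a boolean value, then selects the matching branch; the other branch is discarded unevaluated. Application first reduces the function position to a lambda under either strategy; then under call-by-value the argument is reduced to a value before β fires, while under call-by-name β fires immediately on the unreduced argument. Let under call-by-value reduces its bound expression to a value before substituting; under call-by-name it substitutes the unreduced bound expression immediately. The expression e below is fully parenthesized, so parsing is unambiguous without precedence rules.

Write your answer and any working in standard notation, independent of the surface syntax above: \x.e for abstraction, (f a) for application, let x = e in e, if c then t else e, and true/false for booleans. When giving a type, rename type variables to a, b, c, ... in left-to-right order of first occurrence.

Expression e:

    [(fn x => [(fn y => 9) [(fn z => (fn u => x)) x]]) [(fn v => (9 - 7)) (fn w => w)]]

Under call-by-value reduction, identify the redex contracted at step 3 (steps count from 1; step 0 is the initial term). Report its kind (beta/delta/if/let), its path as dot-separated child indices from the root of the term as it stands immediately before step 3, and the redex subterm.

Answer: beta at root : ((\x.((\y.9) ((\z.(\u.x)) x))) 2)

Derivation:
step 0: ((\x.((\y.9) ((\z.(\u.x)) x))) ((\v.(9 - 7)) (\w.w)))
step 1: [beta@1] ((\x.((\y.9) ((\z.(\u.x)) x))) (9 - 7))
step 2: [delta@1] ((\x.((\y.9) ((\z.(\u.x)) x))) 2)
step 3: [beta@root] ((\y.9) ((\z.(\u.2)) 2))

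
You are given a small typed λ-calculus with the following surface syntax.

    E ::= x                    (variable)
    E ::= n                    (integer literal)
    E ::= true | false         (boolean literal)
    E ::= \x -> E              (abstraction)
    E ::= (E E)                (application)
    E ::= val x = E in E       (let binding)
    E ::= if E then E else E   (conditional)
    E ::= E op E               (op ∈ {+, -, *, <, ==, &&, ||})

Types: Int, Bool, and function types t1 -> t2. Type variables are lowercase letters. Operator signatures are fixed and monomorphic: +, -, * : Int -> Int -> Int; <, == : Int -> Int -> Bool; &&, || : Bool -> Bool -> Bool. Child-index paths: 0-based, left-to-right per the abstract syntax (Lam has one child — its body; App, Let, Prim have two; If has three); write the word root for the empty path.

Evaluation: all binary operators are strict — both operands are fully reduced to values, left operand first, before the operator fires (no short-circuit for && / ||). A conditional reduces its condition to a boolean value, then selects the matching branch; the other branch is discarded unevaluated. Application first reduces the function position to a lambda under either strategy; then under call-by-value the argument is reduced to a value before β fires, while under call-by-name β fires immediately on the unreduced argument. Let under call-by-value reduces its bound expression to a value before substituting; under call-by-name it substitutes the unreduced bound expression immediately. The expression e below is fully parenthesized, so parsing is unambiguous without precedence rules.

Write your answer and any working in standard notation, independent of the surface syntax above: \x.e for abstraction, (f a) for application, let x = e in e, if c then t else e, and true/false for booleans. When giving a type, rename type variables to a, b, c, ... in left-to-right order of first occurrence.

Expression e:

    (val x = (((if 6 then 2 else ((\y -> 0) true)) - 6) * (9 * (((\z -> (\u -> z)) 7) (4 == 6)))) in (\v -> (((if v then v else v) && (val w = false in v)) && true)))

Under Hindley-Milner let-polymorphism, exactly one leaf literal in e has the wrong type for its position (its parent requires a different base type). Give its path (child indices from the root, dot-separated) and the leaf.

Trace:
  unify Int ~ Bool
  FAIL: mismatch Int ~ Bool

Answer: 0.0.0.0 : 6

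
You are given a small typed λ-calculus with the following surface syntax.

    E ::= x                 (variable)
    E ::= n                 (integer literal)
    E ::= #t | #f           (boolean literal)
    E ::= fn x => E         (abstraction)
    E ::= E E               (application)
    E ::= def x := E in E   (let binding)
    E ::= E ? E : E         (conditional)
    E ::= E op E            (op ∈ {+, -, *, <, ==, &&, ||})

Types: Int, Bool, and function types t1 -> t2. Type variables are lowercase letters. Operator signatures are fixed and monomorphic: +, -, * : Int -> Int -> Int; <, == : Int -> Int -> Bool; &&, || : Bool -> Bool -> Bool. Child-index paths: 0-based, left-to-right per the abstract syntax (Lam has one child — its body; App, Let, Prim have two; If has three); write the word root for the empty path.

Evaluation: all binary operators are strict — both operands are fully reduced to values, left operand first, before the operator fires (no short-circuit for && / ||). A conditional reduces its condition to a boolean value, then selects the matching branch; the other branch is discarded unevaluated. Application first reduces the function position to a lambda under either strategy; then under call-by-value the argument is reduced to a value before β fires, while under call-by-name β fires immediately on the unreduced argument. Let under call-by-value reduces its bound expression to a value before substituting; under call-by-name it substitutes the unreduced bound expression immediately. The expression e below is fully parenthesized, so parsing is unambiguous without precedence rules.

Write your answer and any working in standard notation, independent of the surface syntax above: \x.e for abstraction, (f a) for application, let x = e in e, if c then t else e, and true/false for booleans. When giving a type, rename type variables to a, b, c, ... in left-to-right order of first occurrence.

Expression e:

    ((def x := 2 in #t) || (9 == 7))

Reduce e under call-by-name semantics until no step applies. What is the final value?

Trace:
step 0: ((let x = 2 in true) || (9 == 7))
step 1: [let@0] (true || (9 == 7))
step 2: [delta@1] (true || false)
step 3: [delta@root] true

Answer: true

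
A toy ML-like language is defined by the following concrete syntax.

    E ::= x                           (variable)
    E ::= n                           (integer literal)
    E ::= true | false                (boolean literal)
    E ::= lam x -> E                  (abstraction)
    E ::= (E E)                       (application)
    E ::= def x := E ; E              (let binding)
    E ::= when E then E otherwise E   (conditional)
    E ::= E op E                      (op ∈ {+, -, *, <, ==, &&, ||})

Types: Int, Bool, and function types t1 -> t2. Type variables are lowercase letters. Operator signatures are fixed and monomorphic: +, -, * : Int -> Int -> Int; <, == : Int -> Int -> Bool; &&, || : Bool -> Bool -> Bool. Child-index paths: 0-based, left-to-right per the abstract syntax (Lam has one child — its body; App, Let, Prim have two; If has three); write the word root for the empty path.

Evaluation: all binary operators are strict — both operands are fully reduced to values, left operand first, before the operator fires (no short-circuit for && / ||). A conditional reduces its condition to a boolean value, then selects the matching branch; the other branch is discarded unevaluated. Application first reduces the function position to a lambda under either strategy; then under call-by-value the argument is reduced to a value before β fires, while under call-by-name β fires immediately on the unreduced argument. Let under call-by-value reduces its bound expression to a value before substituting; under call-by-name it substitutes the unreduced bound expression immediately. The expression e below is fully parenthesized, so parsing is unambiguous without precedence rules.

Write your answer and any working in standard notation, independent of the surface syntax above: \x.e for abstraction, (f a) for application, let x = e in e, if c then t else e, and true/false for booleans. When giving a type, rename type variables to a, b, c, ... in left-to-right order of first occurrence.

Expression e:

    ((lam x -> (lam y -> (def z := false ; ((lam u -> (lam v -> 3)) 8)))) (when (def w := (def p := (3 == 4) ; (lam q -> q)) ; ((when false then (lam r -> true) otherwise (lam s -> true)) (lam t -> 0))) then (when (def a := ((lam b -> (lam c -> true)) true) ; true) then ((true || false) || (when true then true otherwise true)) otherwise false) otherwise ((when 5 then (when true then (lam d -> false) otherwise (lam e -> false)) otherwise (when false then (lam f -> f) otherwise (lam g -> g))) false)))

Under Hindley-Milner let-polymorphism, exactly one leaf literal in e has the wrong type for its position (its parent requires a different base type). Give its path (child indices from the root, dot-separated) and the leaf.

Answer: 1.2.0.0 : 5

Working:
let z : Bool
\v._ : d -> Int
\u._ : c -> d -> Int
  unify c -> d -> Int ~ Int -> e
  unify c ~ Int
  unify d -> Int ~ e
_ _ : d -> Int
\y._ : b -> d -> Int
\x._ : a -> b -> d -> Int
  unify Int ~ Int
  unify Int ~ Int
let p : Bool
q : f
\q._ : f -> f
let w : forall. f -> f
  unify Bool ~ Bool
\r._ : g -> Bool
\s._ : h -> Bool
  unify g -> Bool ~ h -> Bool
  unify g ~ h
  unify Bool ~ Bool
\t._ : i -> Int
  unify h -> Bool ~ (i -> Int) -> j
  unify h ~ i -> Int
  unify Bool ~ j
_ _ : Bool
  unify Bool ~ Bool
\c._ : l -> Bool
\b._ : k -> l -> Bool
  unify k -> l -> Bool ~ Bool -> m
  unify k ~ Bool
  unify l -> Bool ~ m
_ _ : l -> Bool
let a : forall. l -> Bool
  unify Bool ~ Bool
  unify Bool ~ Bool
  unify Bool ~ Bool
  unify Bool ~ Bool
  unify Bool ~ Bool
  unify Bool ~ Bool
  unify Bool ~ Bool
  unify Bool ~ Bool
  unify Int ~ Bool
  FAIL: mismatch Int ~ Bool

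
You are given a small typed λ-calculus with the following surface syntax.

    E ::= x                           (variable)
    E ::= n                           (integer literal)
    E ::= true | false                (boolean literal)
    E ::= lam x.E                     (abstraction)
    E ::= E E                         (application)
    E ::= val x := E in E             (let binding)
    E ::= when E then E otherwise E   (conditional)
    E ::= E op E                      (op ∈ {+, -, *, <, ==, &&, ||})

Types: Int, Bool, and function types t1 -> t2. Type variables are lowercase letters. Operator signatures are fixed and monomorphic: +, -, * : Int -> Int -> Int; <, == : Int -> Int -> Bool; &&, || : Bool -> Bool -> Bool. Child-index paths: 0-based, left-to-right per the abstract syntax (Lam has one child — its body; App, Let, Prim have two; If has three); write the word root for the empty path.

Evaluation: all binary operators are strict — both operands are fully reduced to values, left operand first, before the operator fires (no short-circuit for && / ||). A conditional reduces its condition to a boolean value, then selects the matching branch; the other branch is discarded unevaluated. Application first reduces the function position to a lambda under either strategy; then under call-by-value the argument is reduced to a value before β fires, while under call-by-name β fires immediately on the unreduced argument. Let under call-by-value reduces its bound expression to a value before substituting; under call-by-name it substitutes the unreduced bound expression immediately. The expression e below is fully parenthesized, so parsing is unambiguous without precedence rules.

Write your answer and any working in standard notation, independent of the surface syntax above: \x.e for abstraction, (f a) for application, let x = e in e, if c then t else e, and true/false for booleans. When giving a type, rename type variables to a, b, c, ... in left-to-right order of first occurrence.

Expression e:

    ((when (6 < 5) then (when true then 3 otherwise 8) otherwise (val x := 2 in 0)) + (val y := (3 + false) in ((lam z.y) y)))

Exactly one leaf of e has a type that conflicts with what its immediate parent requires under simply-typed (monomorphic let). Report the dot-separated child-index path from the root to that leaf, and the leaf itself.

Answer: 1.0.1 : false

Working:
  unify Int ~ Int
  unify Int ~ Int
  unify Bool ~ Bool
  unify Bool ~ Bool
  unify Int ~ Int
let x : Int
  unify Int ~ Int
  unify Int ~ Int
  unify Int ~ Int
  unify Bool ~ Int
  FAIL: mismatch Bool ~ Int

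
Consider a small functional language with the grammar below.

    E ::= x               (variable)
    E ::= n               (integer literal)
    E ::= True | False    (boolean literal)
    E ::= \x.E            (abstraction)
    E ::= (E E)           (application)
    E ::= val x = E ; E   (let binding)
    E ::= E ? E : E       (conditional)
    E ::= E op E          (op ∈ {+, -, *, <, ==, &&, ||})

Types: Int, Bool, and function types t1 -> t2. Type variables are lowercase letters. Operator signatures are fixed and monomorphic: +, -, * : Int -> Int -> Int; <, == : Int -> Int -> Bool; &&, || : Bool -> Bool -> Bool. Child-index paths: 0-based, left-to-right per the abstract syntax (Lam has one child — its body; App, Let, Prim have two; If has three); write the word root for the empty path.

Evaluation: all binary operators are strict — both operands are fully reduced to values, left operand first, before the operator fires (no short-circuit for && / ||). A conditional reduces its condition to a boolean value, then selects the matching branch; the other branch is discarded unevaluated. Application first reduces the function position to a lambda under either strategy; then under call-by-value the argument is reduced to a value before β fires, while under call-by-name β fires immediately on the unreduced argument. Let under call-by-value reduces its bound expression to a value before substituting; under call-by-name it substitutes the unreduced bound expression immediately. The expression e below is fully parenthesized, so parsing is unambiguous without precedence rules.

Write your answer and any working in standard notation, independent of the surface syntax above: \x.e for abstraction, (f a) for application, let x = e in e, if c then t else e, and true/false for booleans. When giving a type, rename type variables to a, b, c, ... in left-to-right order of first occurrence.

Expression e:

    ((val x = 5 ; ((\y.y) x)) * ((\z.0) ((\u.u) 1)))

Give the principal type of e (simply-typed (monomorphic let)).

Answer: Int

Working:
let x : Int
y : a
\y._ : a -> a
x : Int
  unify a -> a ~ Int -> b
  unify a ~ Int
  unify Int ~ b
_ _ : Int
  unify Int ~ Int
\z._ : c -> Int
u : d
\u._ : d -> d
  unify d -> d ~ Int -> e
  unify d ~ Int
  unify Int ~ e
_ _ : Int
  unify c -> Int ~ Int -> f
  unify c ~ Int
  unify Int ~ f
_ _ : Int
  unify Int ~ Int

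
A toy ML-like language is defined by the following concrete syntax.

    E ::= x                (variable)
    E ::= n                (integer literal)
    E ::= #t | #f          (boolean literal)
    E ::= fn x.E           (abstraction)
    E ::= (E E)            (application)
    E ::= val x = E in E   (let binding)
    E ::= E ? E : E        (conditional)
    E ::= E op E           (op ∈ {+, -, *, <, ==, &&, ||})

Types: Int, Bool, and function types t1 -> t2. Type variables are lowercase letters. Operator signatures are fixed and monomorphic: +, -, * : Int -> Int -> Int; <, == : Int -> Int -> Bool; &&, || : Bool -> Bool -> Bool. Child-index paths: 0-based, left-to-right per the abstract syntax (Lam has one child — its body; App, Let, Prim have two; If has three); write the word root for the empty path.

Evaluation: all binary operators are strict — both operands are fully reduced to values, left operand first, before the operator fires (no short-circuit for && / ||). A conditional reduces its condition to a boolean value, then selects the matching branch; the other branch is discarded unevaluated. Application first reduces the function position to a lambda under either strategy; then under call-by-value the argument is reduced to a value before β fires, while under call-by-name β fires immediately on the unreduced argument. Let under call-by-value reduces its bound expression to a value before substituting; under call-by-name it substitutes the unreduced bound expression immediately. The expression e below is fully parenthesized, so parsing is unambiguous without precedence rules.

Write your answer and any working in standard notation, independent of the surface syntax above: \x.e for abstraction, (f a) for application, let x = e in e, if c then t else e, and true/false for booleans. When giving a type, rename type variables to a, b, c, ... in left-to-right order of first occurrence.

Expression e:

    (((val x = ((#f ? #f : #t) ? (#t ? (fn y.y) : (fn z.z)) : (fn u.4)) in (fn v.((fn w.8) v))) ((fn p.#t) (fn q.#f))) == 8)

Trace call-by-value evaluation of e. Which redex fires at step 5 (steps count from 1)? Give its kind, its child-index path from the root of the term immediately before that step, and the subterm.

Derivation:
step 0: (((let x = (if (if false then false else true) then (if true then (\y.y) else (\z.z)) else (\u.4)) in (\v.((\w.8) v))) ((\p.true) (\q.false))) == 8)
step 1: [if@0.0.0.0] (((let x = (if true then (if true then (\y.y) else (\z.z)) else (\u.4)) in (\v.((\w.8) v))) ((\p.true) (\q.false))) == 8)
step 2: [if@0.0.0] (((let x = (if true then (\y.y) else (\z.z)) in (\v.((\w.8) v))) ((\p.true) (\q.false))) == 8)
step 3: [if@0.0.0] (((let x = (\y.y) in (\v.((\w.8) v))) ((\p.true) (\q.false))) == 8)
step 4: [let@0.0] (((\v.((\w.8) v)) ((\p.true) (\q.false))) == 8)
step 5: [beta@0.1] (((\v.((\w.8) v)) true) == 8)

Answer: beta at 0.1 : ((\p.true) (\q.false))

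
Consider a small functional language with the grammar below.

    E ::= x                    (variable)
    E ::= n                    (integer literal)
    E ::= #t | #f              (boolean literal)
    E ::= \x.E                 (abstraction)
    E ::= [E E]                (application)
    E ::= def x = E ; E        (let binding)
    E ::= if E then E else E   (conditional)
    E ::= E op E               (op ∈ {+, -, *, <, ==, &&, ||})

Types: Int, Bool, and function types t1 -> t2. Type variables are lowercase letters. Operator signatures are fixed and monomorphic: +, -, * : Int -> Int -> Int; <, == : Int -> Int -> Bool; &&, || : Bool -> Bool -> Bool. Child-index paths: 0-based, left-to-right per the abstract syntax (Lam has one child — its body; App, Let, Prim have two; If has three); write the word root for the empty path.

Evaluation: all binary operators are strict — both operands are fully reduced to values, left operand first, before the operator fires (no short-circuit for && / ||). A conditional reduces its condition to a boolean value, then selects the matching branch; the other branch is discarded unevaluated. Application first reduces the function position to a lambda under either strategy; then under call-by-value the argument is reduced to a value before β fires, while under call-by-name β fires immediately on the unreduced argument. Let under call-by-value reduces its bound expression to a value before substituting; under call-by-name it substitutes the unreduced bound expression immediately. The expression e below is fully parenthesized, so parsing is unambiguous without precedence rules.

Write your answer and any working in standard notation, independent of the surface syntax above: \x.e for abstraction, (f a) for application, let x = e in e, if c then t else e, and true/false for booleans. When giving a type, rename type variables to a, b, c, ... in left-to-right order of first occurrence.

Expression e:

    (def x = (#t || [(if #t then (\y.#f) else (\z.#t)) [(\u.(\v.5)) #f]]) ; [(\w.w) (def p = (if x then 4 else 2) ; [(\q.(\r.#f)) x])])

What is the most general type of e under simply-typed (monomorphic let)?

Answer: a -> Bool

Derivation:
  unify Bool ~ Bool
  unify Bool ~ Bool
\y._ : a -> Bool
\z._ : b -> Bool
  unify a -> Bool ~ b -> Bool
  unify a ~ b
  unify Bool ~ Bool
\v._ : d -> Int
\u._ : c -> d -> Int
  unify c -> d -> Int ~ Bool -> e
  unify c ~ Bool
  unify d -> Int ~ e
_ _ : d -> Int
  unify b -> Bool ~ (d -> Int) -> f
  unify b ~ d -> Int
  unify Bool ~ f
_ _ : Bool
  unify Bool ~ Bool
let x : Bool
w : g
\w._ : g -> g
x : Bool
  unify Bool ~ Bool
  unify Int ~ Int
let p : Int
\r._ : i -> Bool
\q._ : h -> i -> Bool
x : Bool
  unify h -> i -> Bool ~ Bool -> j
  unify h ~ Bool
  unify i -> Bool ~ j
_ _ : i -> Bool
  unify g -> g ~ (i -> Bool) -> k
  unify g ~ i -> Bool
  unify i -> Bool ~ k
_ _ : i -> Bool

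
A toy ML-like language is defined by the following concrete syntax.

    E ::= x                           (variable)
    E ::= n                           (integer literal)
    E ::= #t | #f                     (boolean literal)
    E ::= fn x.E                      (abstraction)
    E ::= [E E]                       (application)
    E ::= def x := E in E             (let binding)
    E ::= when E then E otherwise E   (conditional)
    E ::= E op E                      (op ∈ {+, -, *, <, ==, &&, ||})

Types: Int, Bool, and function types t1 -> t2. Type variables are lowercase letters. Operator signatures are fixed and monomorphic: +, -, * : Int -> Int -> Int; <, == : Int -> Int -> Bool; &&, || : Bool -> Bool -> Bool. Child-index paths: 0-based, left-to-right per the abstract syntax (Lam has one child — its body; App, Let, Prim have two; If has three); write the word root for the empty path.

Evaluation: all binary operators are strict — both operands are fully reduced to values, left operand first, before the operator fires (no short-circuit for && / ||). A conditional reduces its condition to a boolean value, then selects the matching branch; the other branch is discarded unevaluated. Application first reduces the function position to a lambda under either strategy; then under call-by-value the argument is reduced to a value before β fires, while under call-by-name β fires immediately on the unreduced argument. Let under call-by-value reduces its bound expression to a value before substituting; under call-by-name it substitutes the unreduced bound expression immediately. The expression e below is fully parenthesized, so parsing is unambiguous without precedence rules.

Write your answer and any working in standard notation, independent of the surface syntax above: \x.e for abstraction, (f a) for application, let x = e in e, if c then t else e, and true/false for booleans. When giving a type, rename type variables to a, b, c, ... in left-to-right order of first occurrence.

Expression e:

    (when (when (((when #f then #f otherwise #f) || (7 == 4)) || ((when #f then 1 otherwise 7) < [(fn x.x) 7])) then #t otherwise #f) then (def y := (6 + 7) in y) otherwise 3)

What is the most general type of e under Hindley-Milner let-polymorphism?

Working:
  unify Bool ~ Bool
  unify Bool ~ Bool
  unify Bool ~ Bool
  unify Int ~ Int
  unify Int ~ Int
  unify Bool ~ Bool
  unify Bool ~ Bool
  unify Bool ~ Bool
  unify Int ~ Int
  unify Int ~ Int
x : a
\x._ : a -> a
  unify a -> a ~ Int -> b
  unify a ~ Int
  unify Int ~ b
_ _ : Int
  unify Int ~ Int
  unify Bool ~ Bool
  unify Bool ~ Bool
  unify Bool ~ Bool
  unify Bool ~ Bool
  unify Int ~ Int
  unify Int ~ Int
let y : Int
y : Int
  unify Int ~ Int

Answer: Int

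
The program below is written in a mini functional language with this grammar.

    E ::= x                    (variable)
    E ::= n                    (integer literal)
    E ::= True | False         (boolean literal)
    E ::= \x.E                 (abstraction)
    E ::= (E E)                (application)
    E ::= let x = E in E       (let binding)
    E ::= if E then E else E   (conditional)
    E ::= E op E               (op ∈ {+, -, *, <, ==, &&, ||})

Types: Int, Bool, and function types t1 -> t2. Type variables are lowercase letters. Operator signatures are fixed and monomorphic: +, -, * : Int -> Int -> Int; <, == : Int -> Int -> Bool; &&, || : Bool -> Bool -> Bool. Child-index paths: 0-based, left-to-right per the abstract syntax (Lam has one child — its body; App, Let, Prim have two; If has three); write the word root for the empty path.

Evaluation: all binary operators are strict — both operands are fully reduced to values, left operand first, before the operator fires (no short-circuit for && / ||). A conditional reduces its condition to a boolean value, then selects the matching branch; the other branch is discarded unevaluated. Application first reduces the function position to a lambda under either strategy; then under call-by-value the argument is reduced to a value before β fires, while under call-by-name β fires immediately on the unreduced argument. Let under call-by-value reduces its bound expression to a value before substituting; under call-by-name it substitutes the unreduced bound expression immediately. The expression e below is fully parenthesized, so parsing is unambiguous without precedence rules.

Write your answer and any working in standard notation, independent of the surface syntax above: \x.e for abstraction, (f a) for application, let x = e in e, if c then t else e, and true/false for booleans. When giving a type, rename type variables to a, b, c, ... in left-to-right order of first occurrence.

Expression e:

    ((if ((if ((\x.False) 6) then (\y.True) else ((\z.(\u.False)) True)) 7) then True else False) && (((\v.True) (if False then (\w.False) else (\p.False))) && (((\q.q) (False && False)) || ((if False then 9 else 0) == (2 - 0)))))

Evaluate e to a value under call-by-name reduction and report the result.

Trace:
step 0: ((if ((if ((\x.false) 6) then (\y.true) else ((\z.(\u.false)) true)) 7) then true else false) && (((\v.true) (if false then (\w.false) else (\p.false))) && (((\q.q) (false && false)) || ((if false then 9 else 0) == (2 - 0)))))
step 1: [beta@0.0.0.0] ((if ((if false then (\y.true) else ((\z.(\u.false)) true)) 7) then true else false) && (((\v.true) (if false then (\w.false) else (\p.false))) && (((\q.q) (false && false)) || ((if false then 9 else 0) == (2 - 0)))))
step 2: [if@0.0.0] ((if (((\z.(\u.false)) true) 7) then true else false) && (((\v.true) (if false then (\w.false) else (\p.false))) && (((\q.q) (false && false)) || ((if false then 9 else 0) == (2 - 0)))))
step 3: [beta@0.0.0] ((if ((\u.false) 7) then true else false) && (((\v.true) (if false then (\w.false) else (\p.false))) && (((\q.q) (false && false)) || ((if false then 9 else 0) == (2 - 0)))))
step 4: [beta@0.0] ((if false then true else false) && (((\v.true) (if false then (\w.false) else (\p.false))) && (((\q.q) (false && false)) || ((if false then 9 else 0) == (2 - 0)))))
step 5: [if@0] (false && (((\v.true) (if false then (\w.false) else (\p.false))) && (((\q.q) (false && false)) || ((if false then 9 else 0) == (2 - 0)))))
step 6: [beta@1.0] (false && (true && (((\q.q) (false && false)) || ((if false then 9 else 0) == (2 - 0)))))
step 7: [beta@1.1.0] (false && (true && ((false && false) || ((if false then 9 else 0) == (2 - 0)))))
step 8: [delta@1.1.0] (false && (true && (false || ((if false then 9 else 0) == (2 - 0)))))
step 9: [if@1.1.1.0] (false && (true && (false || (0 == (2 - 0)))))
step 10: [delta@1.1.1.1] (false && (true && (false || (0 == 2))))
step 11: [delta@1.1.1] (false && (true && (false || false)))
step 12: [delta@1.1] (false && (true && false))
step 13: [delta@1] (false && false)
step 14: [delta@root] false

Answer: false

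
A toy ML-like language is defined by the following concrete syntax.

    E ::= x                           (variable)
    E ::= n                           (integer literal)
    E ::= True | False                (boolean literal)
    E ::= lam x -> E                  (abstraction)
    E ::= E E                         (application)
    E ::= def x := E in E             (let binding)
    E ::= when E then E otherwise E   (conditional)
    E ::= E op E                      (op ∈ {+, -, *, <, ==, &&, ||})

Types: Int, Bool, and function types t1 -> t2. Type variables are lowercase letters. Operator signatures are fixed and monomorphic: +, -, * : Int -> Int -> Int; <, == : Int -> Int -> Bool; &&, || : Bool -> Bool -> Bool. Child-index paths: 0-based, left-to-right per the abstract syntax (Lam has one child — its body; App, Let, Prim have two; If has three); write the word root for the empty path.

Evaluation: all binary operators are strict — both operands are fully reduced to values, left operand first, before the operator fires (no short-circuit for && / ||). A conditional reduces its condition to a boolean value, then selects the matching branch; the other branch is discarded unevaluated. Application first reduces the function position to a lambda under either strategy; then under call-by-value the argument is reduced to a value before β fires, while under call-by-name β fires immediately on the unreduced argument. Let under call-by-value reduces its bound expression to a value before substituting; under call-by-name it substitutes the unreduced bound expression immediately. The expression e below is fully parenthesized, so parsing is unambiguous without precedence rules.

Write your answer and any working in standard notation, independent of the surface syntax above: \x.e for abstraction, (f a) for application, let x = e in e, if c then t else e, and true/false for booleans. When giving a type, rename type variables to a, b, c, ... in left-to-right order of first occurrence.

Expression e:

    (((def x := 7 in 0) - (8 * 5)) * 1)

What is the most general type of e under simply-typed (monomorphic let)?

Derivation:
let x : Int
  unify Int ~ Int
  unify Int ~ Int
  unify Int ~ Int
  unify Int ~ Int
  unify Int ~ Int
  unify Int ~ Int

Answer: Int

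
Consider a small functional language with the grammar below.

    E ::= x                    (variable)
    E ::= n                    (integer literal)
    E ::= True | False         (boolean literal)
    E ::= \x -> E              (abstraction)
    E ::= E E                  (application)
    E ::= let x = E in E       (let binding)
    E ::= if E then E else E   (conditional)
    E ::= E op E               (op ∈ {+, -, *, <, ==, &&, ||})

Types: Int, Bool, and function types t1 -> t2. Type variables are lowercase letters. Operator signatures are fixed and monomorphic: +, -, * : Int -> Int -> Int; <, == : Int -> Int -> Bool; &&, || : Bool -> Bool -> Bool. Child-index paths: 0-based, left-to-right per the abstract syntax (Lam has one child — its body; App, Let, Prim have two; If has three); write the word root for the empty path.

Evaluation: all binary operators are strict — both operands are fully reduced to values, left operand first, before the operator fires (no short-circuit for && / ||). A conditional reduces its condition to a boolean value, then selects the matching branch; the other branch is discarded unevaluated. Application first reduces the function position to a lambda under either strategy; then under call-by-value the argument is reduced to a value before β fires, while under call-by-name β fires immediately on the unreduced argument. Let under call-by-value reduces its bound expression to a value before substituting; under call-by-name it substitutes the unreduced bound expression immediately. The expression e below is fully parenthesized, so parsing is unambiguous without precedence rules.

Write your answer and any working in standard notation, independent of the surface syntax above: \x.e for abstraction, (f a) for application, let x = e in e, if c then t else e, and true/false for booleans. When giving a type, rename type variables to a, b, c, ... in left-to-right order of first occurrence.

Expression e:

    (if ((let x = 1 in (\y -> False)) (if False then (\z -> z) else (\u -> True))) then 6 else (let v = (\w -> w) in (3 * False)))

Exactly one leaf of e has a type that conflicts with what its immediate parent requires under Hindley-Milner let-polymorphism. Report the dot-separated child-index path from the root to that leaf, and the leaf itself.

Derivation:
let x : Int
\y._ : a -> Bool
  unify Bool ~ Bool
z : b
\z._ : b -> b
\u._ : c -> Bool
  unify b -> b ~ c -> Bool
  unify b ~ c
  unify c ~ Bool
  unify a -> Bool ~ (Bool -> Bool) -> d
  unify a ~ Bool -> Bool
  unify Bool ~ d
_ _ : Bool
  unify Bool ~ Bool
w : e
\w._ : e -> e
let v : forall. e -> e
  unify Int ~ Int
  unify Bool ~ Int
  FAIL: mismatch Bool ~ Int

Answer: 2.1.1 : false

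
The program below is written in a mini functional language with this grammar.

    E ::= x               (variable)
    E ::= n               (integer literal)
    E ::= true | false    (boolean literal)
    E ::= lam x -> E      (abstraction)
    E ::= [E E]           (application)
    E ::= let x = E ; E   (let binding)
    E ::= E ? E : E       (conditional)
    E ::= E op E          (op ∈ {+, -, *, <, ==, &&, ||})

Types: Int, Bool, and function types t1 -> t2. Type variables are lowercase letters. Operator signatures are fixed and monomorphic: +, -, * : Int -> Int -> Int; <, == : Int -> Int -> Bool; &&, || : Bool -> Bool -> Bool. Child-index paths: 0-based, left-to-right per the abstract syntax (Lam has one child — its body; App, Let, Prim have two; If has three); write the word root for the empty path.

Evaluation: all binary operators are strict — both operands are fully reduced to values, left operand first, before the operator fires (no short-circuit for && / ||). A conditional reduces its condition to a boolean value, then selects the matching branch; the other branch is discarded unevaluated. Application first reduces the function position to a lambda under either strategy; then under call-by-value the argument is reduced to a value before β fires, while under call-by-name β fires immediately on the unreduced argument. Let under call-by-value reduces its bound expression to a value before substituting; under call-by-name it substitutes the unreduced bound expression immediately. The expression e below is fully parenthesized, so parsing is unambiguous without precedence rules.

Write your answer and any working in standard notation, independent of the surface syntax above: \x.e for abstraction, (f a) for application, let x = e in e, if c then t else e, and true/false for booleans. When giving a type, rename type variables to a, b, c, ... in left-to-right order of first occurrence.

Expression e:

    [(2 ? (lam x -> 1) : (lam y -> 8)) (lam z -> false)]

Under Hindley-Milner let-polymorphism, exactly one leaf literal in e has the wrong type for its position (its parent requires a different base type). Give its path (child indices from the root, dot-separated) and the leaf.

Working:
  unify Int ~ Bool
  FAIL: mismatch Int ~ Bool

Answer: 0.0 : 2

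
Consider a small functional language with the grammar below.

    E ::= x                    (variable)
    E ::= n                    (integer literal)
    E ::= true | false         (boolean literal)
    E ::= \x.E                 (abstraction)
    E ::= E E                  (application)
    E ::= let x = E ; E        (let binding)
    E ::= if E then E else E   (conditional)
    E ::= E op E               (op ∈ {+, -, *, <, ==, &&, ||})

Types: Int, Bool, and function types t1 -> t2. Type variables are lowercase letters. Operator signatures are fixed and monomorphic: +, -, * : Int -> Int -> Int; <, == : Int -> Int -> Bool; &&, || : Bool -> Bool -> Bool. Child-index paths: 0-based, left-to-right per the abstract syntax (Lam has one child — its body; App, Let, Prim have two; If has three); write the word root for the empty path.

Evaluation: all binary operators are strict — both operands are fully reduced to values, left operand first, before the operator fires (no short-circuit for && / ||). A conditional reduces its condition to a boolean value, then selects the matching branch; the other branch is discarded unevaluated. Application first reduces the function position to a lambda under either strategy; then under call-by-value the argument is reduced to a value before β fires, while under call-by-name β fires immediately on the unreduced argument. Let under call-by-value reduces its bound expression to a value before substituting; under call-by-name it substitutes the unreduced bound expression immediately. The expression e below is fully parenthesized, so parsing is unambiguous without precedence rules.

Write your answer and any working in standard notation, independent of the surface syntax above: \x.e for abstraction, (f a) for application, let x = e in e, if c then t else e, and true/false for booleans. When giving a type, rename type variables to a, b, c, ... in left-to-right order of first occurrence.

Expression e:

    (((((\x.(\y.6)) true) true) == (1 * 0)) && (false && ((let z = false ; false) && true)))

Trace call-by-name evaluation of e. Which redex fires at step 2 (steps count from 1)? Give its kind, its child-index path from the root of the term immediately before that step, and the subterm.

Working:
step 0: (((((\x.(\y.6)) true) true) == (1 * 0)) && (false && ((let z = false in false) && true)))
step 1: [beta@0.0.0] ((((\y.6) true) == (1 * 0)) && (false && ((let z = false in false) && true)))
step 2: [beta@0.0] ((6 == (1 * 0)) && (false && ((let z = false in false) && true)))

Answer: beta at 0.0 : ((\y.6) true)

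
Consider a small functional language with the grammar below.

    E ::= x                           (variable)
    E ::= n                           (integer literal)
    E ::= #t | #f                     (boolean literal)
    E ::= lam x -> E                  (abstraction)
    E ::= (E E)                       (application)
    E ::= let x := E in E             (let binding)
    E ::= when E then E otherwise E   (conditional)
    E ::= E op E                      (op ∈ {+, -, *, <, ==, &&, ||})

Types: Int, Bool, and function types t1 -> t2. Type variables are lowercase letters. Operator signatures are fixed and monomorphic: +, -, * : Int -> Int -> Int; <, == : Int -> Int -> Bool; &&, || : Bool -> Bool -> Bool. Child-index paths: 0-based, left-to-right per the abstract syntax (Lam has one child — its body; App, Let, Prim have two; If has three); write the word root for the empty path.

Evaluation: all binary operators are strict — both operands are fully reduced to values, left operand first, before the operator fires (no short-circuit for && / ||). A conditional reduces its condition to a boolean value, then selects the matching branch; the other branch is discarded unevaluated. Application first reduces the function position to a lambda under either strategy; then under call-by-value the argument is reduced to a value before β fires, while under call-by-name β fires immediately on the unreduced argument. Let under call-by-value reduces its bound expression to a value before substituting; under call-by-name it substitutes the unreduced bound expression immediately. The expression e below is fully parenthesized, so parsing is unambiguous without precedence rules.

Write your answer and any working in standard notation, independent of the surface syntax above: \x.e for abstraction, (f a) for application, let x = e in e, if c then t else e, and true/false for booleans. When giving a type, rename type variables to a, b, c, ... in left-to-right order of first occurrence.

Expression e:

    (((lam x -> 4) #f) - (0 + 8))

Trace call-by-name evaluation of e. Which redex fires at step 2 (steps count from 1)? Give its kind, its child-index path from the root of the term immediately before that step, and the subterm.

Derivation:
step 0: (((\x.4) false) - (0 + 8))
step 1: [beta@0] (4 - (0 + 8))
step 2: [delta@1] (4 - 8)

Answer: delta at 1 : (0 + 8)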